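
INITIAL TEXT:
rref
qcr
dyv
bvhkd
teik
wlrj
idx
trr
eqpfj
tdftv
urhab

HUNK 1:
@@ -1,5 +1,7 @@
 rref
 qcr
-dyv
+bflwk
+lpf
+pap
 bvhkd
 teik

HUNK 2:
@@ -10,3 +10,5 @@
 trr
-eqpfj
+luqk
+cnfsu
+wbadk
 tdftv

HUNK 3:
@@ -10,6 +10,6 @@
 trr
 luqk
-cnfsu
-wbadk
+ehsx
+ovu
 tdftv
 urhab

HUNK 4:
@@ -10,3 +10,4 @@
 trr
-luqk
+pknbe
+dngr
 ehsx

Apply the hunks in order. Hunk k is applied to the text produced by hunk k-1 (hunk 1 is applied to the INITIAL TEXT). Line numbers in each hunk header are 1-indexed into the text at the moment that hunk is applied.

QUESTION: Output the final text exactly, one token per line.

Answer: rref
qcr
bflwk
lpf
pap
bvhkd
teik
wlrj
idx
trr
pknbe
dngr
ehsx
ovu
tdftv
urhab

Derivation:
Hunk 1: at line 1 remove [dyv] add [bflwk,lpf,pap] -> 13 lines: rref qcr bflwk lpf pap bvhkd teik wlrj idx trr eqpfj tdftv urhab
Hunk 2: at line 10 remove [eqpfj] add [luqk,cnfsu,wbadk] -> 15 lines: rref qcr bflwk lpf pap bvhkd teik wlrj idx trr luqk cnfsu wbadk tdftv urhab
Hunk 3: at line 10 remove [cnfsu,wbadk] add [ehsx,ovu] -> 15 lines: rref qcr bflwk lpf pap bvhkd teik wlrj idx trr luqk ehsx ovu tdftv urhab
Hunk 4: at line 10 remove [luqk] add [pknbe,dngr] -> 16 lines: rref qcr bflwk lpf pap bvhkd teik wlrj idx trr pknbe dngr ehsx ovu tdftv urhab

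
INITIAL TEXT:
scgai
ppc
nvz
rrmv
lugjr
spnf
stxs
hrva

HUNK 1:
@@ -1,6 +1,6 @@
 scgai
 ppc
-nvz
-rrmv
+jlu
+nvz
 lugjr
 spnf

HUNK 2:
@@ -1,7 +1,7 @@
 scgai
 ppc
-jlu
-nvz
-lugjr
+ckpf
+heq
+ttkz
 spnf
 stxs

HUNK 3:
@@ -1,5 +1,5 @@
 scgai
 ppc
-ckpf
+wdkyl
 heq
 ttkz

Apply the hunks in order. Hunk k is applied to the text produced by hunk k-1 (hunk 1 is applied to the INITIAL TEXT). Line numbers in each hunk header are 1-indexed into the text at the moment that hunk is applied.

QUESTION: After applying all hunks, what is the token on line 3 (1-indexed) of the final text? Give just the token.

Answer: wdkyl

Derivation:
Hunk 1: at line 1 remove [nvz,rrmv] add [jlu,nvz] -> 8 lines: scgai ppc jlu nvz lugjr spnf stxs hrva
Hunk 2: at line 1 remove [jlu,nvz,lugjr] add [ckpf,heq,ttkz] -> 8 lines: scgai ppc ckpf heq ttkz spnf stxs hrva
Hunk 3: at line 1 remove [ckpf] add [wdkyl] -> 8 lines: scgai ppc wdkyl heq ttkz spnf stxs hrva
Final line 3: wdkyl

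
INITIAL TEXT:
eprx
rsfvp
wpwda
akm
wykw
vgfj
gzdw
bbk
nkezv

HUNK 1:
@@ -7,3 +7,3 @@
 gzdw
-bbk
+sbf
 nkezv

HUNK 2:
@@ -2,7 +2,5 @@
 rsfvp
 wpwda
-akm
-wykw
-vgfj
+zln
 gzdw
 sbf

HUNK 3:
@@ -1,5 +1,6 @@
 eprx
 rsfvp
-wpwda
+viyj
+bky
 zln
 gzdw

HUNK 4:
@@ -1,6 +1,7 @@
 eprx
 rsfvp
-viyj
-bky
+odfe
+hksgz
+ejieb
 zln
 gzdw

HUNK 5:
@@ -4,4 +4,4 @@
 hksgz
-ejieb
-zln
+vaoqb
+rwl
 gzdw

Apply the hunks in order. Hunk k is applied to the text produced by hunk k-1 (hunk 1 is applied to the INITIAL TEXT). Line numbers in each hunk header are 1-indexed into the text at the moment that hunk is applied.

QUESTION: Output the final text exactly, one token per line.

Answer: eprx
rsfvp
odfe
hksgz
vaoqb
rwl
gzdw
sbf
nkezv

Derivation:
Hunk 1: at line 7 remove [bbk] add [sbf] -> 9 lines: eprx rsfvp wpwda akm wykw vgfj gzdw sbf nkezv
Hunk 2: at line 2 remove [akm,wykw,vgfj] add [zln] -> 7 lines: eprx rsfvp wpwda zln gzdw sbf nkezv
Hunk 3: at line 1 remove [wpwda] add [viyj,bky] -> 8 lines: eprx rsfvp viyj bky zln gzdw sbf nkezv
Hunk 4: at line 1 remove [viyj,bky] add [odfe,hksgz,ejieb] -> 9 lines: eprx rsfvp odfe hksgz ejieb zln gzdw sbf nkezv
Hunk 5: at line 4 remove [ejieb,zln] add [vaoqb,rwl] -> 9 lines: eprx rsfvp odfe hksgz vaoqb rwl gzdw sbf nkezv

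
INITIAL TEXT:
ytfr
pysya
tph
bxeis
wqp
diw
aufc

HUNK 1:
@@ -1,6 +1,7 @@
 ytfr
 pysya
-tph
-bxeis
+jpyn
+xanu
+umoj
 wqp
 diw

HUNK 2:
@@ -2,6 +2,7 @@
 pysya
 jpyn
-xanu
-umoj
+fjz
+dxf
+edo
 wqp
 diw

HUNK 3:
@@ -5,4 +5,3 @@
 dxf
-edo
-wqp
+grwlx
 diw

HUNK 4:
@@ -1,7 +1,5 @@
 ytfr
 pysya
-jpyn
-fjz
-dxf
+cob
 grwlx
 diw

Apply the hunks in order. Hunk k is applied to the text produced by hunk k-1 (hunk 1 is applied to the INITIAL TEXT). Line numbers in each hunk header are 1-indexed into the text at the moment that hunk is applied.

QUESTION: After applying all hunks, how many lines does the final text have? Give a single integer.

Answer: 6

Derivation:
Hunk 1: at line 1 remove [tph,bxeis] add [jpyn,xanu,umoj] -> 8 lines: ytfr pysya jpyn xanu umoj wqp diw aufc
Hunk 2: at line 2 remove [xanu,umoj] add [fjz,dxf,edo] -> 9 lines: ytfr pysya jpyn fjz dxf edo wqp diw aufc
Hunk 3: at line 5 remove [edo,wqp] add [grwlx] -> 8 lines: ytfr pysya jpyn fjz dxf grwlx diw aufc
Hunk 4: at line 1 remove [jpyn,fjz,dxf] add [cob] -> 6 lines: ytfr pysya cob grwlx diw aufc
Final line count: 6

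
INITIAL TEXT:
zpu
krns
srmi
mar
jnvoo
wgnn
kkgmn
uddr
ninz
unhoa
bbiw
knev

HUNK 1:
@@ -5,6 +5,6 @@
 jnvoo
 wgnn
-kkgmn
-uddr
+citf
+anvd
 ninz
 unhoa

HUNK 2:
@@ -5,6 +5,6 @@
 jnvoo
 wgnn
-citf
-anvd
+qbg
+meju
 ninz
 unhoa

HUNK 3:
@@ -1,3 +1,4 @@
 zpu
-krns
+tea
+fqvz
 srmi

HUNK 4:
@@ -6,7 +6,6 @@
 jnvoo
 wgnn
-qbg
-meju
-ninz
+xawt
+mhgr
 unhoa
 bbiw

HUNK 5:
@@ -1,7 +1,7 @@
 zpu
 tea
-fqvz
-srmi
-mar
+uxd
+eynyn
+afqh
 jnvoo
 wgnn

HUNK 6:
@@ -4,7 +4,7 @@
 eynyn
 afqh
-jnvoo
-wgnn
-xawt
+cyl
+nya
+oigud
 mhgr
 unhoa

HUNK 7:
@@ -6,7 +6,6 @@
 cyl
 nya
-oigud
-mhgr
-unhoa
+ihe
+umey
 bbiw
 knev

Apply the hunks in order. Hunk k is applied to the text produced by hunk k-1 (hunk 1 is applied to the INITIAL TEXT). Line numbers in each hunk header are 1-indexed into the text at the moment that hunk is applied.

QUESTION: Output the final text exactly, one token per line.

Hunk 1: at line 5 remove [kkgmn,uddr] add [citf,anvd] -> 12 lines: zpu krns srmi mar jnvoo wgnn citf anvd ninz unhoa bbiw knev
Hunk 2: at line 5 remove [citf,anvd] add [qbg,meju] -> 12 lines: zpu krns srmi mar jnvoo wgnn qbg meju ninz unhoa bbiw knev
Hunk 3: at line 1 remove [krns] add [tea,fqvz] -> 13 lines: zpu tea fqvz srmi mar jnvoo wgnn qbg meju ninz unhoa bbiw knev
Hunk 4: at line 6 remove [qbg,meju,ninz] add [xawt,mhgr] -> 12 lines: zpu tea fqvz srmi mar jnvoo wgnn xawt mhgr unhoa bbiw knev
Hunk 5: at line 1 remove [fqvz,srmi,mar] add [uxd,eynyn,afqh] -> 12 lines: zpu tea uxd eynyn afqh jnvoo wgnn xawt mhgr unhoa bbiw knev
Hunk 6: at line 4 remove [jnvoo,wgnn,xawt] add [cyl,nya,oigud] -> 12 lines: zpu tea uxd eynyn afqh cyl nya oigud mhgr unhoa bbiw knev
Hunk 7: at line 6 remove [oigud,mhgr,unhoa] add [ihe,umey] -> 11 lines: zpu tea uxd eynyn afqh cyl nya ihe umey bbiw knev

Answer: zpu
tea
uxd
eynyn
afqh
cyl
nya
ihe
umey
bbiw
knev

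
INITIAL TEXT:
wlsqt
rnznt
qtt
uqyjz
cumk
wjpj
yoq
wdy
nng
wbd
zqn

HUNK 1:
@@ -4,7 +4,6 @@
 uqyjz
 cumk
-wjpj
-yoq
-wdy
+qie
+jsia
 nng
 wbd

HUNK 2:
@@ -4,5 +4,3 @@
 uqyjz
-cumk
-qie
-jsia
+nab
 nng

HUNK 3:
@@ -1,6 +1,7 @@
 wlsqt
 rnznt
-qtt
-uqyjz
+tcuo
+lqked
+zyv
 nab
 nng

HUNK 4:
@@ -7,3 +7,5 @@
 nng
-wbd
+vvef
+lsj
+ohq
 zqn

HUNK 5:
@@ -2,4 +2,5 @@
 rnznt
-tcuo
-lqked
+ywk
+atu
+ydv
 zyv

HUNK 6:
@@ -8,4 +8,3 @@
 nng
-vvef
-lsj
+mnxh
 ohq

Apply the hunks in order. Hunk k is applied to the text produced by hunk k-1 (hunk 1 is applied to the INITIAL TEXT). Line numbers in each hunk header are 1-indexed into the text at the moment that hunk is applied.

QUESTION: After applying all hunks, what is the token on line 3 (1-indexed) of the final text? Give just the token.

Answer: ywk

Derivation:
Hunk 1: at line 4 remove [wjpj,yoq,wdy] add [qie,jsia] -> 10 lines: wlsqt rnznt qtt uqyjz cumk qie jsia nng wbd zqn
Hunk 2: at line 4 remove [cumk,qie,jsia] add [nab] -> 8 lines: wlsqt rnznt qtt uqyjz nab nng wbd zqn
Hunk 3: at line 1 remove [qtt,uqyjz] add [tcuo,lqked,zyv] -> 9 lines: wlsqt rnznt tcuo lqked zyv nab nng wbd zqn
Hunk 4: at line 7 remove [wbd] add [vvef,lsj,ohq] -> 11 lines: wlsqt rnznt tcuo lqked zyv nab nng vvef lsj ohq zqn
Hunk 5: at line 2 remove [tcuo,lqked] add [ywk,atu,ydv] -> 12 lines: wlsqt rnznt ywk atu ydv zyv nab nng vvef lsj ohq zqn
Hunk 6: at line 8 remove [vvef,lsj] add [mnxh] -> 11 lines: wlsqt rnznt ywk atu ydv zyv nab nng mnxh ohq zqn
Final line 3: ywk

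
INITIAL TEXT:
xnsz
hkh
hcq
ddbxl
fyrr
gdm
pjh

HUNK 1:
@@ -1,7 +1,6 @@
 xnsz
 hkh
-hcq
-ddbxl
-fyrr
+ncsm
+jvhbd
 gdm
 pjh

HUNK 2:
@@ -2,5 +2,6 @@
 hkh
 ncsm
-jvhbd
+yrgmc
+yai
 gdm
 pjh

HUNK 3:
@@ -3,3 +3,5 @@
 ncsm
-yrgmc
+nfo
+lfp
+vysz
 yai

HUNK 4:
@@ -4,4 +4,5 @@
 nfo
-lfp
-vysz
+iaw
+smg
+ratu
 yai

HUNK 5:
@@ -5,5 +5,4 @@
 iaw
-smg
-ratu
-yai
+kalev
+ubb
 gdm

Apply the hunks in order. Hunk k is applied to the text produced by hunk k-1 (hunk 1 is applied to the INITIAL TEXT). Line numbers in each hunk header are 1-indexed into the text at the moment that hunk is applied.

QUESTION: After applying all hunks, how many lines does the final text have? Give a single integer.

Hunk 1: at line 1 remove [hcq,ddbxl,fyrr] add [ncsm,jvhbd] -> 6 lines: xnsz hkh ncsm jvhbd gdm pjh
Hunk 2: at line 2 remove [jvhbd] add [yrgmc,yai] -> 7 lines: xnsz hkh ncsm yrgmc yai gdm pjh
Hunk 3: at line 3 remove [yrgmc] add [nfo,lfp,vysz] -> 9 lines: xnsz hkh ncsm nfo lfp vysz yai gdm pjh
Hunk 4: at line 4 remove [lfp,vysz] add [iaw,smg,ratu] -> 10 lines: xnsz hkh ncsm nfo iaw smg ratu yai gdm pjh
Hunk 5: at line 5 remove [smg,ratu,yai] add [kalev,ubb] -> 9 lines: xnsz hkh ncsm nfo iaw kalev ubb gdm pjh
Final line count: 9

Answer: 9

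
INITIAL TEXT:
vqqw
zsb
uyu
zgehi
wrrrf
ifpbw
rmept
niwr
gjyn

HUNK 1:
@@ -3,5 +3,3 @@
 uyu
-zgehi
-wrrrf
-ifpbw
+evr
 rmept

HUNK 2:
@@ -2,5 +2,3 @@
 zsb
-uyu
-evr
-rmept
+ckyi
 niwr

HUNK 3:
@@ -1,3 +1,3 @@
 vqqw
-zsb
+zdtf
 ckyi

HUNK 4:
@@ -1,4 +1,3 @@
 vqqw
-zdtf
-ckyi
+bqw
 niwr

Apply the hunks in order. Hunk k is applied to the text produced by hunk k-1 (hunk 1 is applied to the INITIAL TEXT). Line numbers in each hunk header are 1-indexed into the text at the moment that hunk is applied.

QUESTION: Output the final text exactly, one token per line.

Hunk 1: at line 3 remove [zgehi,wrrrf,ifpbw] add [evr] -> 7 lines: vqqw zsb uyu evr rmept niwr gjyn
Hunk 2: at line 2 remove [uyu,evr,rmept] add [ckyi] -> 5 lines: vqqw zsb ckyi niwr gjyn
Hunk 3: at line 1 remove [zsb] add [zdtf] -> 5 lines: vqqw zdtf ckyi niwr gjyn
Hunk 4: at line 1 remove [zdtf,ckyi] add [bqw] -> 4 lines: vqqw bqw niwr gjyn

Answer: vqqw
bqw
niwr
gjyn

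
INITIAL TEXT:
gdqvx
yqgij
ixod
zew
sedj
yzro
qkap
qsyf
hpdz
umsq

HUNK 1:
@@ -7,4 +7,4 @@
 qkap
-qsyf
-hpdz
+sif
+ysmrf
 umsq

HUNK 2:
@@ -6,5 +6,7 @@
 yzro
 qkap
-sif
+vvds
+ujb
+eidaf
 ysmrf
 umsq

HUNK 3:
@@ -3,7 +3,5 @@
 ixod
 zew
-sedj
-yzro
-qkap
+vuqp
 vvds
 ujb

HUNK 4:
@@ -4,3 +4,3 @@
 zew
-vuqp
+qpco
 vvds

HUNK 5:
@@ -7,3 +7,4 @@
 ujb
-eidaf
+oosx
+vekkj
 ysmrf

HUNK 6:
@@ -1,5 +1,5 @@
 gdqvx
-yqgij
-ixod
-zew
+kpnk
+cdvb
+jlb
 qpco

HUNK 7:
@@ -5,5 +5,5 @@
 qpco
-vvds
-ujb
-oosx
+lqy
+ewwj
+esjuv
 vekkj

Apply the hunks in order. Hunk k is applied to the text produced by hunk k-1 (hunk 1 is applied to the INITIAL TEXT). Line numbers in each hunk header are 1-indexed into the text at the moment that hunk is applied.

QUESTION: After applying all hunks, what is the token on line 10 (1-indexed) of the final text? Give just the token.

Hunk 1: at line 7 remove [qsyf,hpdz] add [sif,ysmrf] -> 10 lines: gdqvx yqgij ixod zew sedj yzro qkap sif ysmrf umsq
Hunk 2: at line 6 remove [sif] add [vvds,ujb,eidaf] -> 12 lines: gdqvx yqgij ixod zew sedj yzro qkap vvds ujb eidaf ysmrf umsq
Hunk 3: at line 3 remove [sedj,yzro,qkap] add [vuqp] -> 10 lines: gdqvx yqgij ixod zew vuqp vvds ujb eidaf ysmrf umsq
Hunk 4: at line 4 remove [vuqp] add [qpco] -> 10 lines: gdqvx yqgij ixod zew qpco vvds ujb eidaf ysmrf umsq
Hunk 5: at line 7 remove [eidaf] add [oosx,vekkj] -> 11 lines: gdqvx yqgij ixod zew qpco vvds ujb oosx vekkj ysmrf umsq
Hunk 6: at line 1 remove [yqgij,ixod,zew] add [kpnk,cdvb,jlb] -> 11 lines: gdqvx kpnk cdvb jlb qpco vvds ujb oosx vekkj ysmrf umsq
Hunk 7: at line 5 remove [vvds,ujb,oosx] add [lqy,ewwj,esjuv] -> 11 lines: gdqvx kpnk cdvb jlb qpco lqy ewwj esjuv vekkj ysmrf umsq
Final line 10: ysmrf

Answer: ysmrf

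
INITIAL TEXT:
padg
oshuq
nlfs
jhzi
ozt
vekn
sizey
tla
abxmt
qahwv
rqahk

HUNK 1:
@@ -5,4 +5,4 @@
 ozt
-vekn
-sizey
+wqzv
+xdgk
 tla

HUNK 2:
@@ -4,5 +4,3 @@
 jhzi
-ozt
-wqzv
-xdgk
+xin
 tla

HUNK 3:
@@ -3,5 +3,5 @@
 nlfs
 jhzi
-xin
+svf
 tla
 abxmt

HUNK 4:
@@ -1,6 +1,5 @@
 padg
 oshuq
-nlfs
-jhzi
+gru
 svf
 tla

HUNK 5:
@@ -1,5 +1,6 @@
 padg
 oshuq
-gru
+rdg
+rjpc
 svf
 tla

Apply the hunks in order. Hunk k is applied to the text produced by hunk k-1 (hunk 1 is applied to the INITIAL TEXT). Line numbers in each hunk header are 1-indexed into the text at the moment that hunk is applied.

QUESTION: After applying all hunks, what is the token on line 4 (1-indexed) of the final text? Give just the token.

Answer: rjpc

Derivation:
Hunk 1: at line 5 remove [vekn,sizey] add [wqzv,xdgk] -> 11 lines: padg oshuq nlfs jhzi ozt wqzv xdgk tla abxmt qahwv rqahk
Hunk 2: at line 4 remove [ozt,wqzv,xdgk] add [xin] -> 9 lines: padg oshuq nlfs jhzi xin tla abxmt qahwv rqahk
Hunk 3: at line 3 remove [xin] add [svf] -> 9 lines: padg oshuq nlfs jhzi svf tla abxmt qahwv rqahk
Hunk 4: at line 1 remove [nlfs,jhzi] add [gru] -> 8 lines: padg oshuq gru svf tla abxmt qahwv rqahk
Hunk 5: at line 1 remove [gru] add [rdg,rjpc] -> 9 lines: padg oshuq rdg rjpc svf tla abxmt qahwv rqahk
Final line 4: rjpc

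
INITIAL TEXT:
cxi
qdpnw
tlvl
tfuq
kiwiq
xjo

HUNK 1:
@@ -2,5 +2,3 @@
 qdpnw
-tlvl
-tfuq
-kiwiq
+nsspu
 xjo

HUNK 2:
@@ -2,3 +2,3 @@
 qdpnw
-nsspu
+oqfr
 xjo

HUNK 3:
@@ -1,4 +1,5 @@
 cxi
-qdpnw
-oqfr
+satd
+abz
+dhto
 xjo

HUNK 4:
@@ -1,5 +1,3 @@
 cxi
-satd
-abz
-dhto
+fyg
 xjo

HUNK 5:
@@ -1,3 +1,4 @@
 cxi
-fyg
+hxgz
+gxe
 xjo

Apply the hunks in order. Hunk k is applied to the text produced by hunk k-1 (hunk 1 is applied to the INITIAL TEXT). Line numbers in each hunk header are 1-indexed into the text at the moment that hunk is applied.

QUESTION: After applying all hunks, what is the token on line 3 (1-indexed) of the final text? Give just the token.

Answer: gxe

Derivation:
Hunk 1: at line 2 remove [tlvl,tfuq,kiwiq] add [nsspu] -> 4 lines: cxi qdpnw nsspu xjo
Hunk 2: at line 2 remove [nsspu] add [oqfr] -> 4 lines: cxi qdpnw oqfr xjo
Hunk 3: at line 1 remove [qdpnw,oqfr] add [satd,abz,dhto] -> 5 lines: cxi satd abz dhto xjo
Hunk 4: at line 1 remove [satd,abz,dhto] add [fyg] -> 3 lines: cxi fyg xjo
Hunk 5: at line 1 remove [fyg] add [hxgz,gxe] -> 4 lines: cxi hxgz gxe xjo
Final line 3: gxe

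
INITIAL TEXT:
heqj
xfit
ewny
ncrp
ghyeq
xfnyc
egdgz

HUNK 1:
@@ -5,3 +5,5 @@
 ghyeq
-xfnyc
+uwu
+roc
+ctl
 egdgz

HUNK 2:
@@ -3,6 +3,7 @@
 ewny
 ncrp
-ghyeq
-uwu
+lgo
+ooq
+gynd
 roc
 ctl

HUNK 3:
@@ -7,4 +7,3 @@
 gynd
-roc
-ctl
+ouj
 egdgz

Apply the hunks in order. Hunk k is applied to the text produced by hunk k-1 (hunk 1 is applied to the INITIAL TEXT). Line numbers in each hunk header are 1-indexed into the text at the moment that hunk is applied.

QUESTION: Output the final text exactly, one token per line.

Answer: heqj
xfit
ewny
ncrp
lgo
ooq
gynd
ouj
egdgz

Derivation:
Hunk 1: at line 5 remove [xfnyc] add [uwu,roc,ctl] -> 9 lines: heqj xfit ewny ncrp ghyeq uwu roc ctl egdgz
Hunk 2: at line 3 remove [ghyeq,uwu] add [lgo,ooq,gynd] -> 10 lines: heqj xfit ewny ncrp lgo ooq gynd roc ctl egdgz
Hunk 3: at line 7 remove [roc,ctl] add [ouj] -> 9 lines: heqj xfit ewny ncrp lgo ooq gynd ouj egdgz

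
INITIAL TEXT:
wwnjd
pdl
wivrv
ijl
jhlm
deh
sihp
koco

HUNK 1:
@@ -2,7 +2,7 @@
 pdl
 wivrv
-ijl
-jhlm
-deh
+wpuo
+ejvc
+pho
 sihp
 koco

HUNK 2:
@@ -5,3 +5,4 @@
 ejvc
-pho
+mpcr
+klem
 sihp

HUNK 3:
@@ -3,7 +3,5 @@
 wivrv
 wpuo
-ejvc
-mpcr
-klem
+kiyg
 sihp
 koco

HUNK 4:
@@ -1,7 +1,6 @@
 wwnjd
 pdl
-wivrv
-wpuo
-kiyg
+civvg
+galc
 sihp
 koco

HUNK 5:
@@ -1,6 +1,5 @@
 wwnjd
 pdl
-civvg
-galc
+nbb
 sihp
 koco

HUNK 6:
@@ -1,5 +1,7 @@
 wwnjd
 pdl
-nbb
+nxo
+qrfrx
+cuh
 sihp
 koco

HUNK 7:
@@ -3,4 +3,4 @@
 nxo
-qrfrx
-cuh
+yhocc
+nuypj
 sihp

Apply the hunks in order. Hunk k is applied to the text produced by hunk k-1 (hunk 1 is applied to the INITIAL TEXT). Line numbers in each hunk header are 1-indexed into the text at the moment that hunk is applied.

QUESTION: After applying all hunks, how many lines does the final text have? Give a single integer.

Answer: 7

Derivation:
Hunk 1: at line 2 remove [ijl,jhlm,deh] add [wpuo,ejvc,pho] -> 8 lines: wwnjd pdl wivrv wpuo ejvc pho sihp koco
Hunk 2: at line 5 remove [pho] add [mpcr,klem] -> 9 lines: wwnjd pdl wivrv wpuo ejvc mpcr klem sihp koco
Hunk 3: at line 3 remove [ejvc,mpcr,klem] add [kiyg] -> 7 lines: wwnjd pdl wivrv wpuo kiyg sihp koco
Hunk 4: at line 1 remove [wivrv,wpuo,kiyg] add [civvg,galc] -> 6 lines: wwnjd pdl civvg galc sihp koco
Hunk 5: at line 1 remove [civvg,galc] add [nbb] -> 5 lines: wwnjd pdl nbb sihp koco
Hunk 6: at line 1 remove [nbb] add [nxo,qrfrx,cuh] -> 7 lines: wwnjd pdl nxo qrfrx cuh sihp koco
Hunk 7: at line 3 remove [qrfrx,cuh] add [yhocc,nuypj] -> 7 lines: wwnjd pdl nxo yhocc nuypj sihp koco
Final line count: 7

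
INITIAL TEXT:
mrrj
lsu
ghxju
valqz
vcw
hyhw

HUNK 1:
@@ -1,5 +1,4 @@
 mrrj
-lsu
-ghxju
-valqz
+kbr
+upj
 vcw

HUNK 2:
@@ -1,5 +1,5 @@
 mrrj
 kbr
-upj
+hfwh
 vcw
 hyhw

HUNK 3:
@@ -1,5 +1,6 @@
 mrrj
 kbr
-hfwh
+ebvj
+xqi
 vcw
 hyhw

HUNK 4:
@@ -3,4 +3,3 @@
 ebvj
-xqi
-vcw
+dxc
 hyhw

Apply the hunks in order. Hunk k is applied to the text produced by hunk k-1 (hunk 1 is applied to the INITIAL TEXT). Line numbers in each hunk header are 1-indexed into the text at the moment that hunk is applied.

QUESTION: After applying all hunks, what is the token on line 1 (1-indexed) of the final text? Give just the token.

Answer: mrrj

Derivation:
Hunk 1: at line 1 remove [lsu,ghxju,valqz] add [kbr,upj] -> 5 lines: mrrj kbr upj vcw hyhw
Hunk 2: at line 1 remove [upj] add [hfwh] -> 5 lines: mrrj kbr hfwh vcw hyhw
Hunk 3: at line 1 remove [hfwh] add [ebvj,xqi] -> 6 lines: mrrj kbr ebvj xqi vcw hyhw
Hunk 4: at line 3 remove [xqi,vcw] add [dxc] -> 5 lines: mrrj kbr ebvj dxc hyhw
Final line 1: mrrj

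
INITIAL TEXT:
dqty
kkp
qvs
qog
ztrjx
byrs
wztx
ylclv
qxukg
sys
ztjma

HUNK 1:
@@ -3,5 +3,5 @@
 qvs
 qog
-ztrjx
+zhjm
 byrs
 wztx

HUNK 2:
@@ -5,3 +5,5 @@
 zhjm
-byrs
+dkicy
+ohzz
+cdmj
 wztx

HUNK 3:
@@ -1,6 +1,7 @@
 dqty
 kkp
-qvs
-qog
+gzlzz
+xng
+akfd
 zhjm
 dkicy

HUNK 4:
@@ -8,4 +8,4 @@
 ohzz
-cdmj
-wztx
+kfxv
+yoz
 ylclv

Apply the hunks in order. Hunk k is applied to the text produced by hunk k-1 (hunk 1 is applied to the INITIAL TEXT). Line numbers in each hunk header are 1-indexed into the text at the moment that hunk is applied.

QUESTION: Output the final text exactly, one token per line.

Hunk 1: at line 3 remove [ztrjx] add [zhjm] -> 11 lines: dqty kkp qvs qog zhjm byrs wztx ylclv qxukg sys ztjma
Hunk 2: at line 5 remove [byrs] add [dkicy,ohzz,cdmj] -> 13 lines: dqty kkp qvs qog zhjm dkicy ohzz cdmj wztx ylclv qxukg sys ztjma
Hunk 3: at line 1 remove [qvs,qog] add [gzlzz,xng,akfd] -> 14 lines: dqty kkp gzlzz xng akfd zhjm dkicy ohzz cdmj wztx ylclv qxukg sys ztjma
Hunk 4: at line 8 remove [cdmj,wztx] add [kfxv,yoz] -> 14 lines: dqty kkp gzlzz xng akfd zhjm dkicy ohzz kfxv yoz ylclv qxukg sys ztjma

Answer: dqty
kkp
gzlzz
xng
akfd
zhjm
dkicy
ohzz
kfxv
yoz
ylclv
qxukg
sys
ztjma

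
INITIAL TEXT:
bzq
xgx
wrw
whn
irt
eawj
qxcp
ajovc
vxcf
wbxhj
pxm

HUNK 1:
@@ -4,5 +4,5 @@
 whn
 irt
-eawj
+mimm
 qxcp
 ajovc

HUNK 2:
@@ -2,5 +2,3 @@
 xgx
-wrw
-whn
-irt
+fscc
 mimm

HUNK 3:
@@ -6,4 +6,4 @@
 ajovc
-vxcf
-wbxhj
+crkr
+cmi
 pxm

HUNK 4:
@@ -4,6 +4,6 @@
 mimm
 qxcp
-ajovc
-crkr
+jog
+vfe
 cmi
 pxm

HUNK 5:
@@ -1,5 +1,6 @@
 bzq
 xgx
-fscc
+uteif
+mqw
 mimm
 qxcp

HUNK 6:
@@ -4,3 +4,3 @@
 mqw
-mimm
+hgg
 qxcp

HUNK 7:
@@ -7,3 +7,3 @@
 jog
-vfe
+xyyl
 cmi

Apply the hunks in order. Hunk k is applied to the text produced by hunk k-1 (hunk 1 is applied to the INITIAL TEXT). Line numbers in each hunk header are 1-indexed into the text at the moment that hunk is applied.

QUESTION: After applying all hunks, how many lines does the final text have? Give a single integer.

Answer: 10

Derivation:
Hunk 1: at line 4 remove [eawj] add [mimm] -> 11 lines: bzq xgx wrw whn irt mimm qxcp ajovc vxcf wbxhj pxm
Hunk 2: at line 2 remove [wrw,whn,irt] add [fscc] -> 9 lines: bzq xgx fscc mimm qxcp ajovc vxcf wbxhj pxm
Hunk 3: at line 6 remove [vxcf,wbxhj] add [crkr,cmi] -> 9 lines: bzq xgx fscc mimm qxcp ajovc crkr cmi pxm
Hunk 4: at line 4 remove [ajovc,crkr] add [jog,vfe] -> 9 lines: bzq xgx fscc mimm qxcp jog vfe cmi pxm
Hunk 5: at line 1 remove [fscc] add [uteif,mqw] -> 10 lines: bzq xgx uteif mqw mimm qxcp jog vfe cmi pxm
Hunk 6: at line 4 remove [mimm] add [hgg] -> 10 lines: bzq xgx uteif mqw hgg qxcp jog vfe cmi pxm
Hunk 7: at line 7 remove [vfe] add [xyyl] -> 10 lines: bzq xgx uteif mqw hgg qxcp jog xyyl cmi pxm
Final line count: 10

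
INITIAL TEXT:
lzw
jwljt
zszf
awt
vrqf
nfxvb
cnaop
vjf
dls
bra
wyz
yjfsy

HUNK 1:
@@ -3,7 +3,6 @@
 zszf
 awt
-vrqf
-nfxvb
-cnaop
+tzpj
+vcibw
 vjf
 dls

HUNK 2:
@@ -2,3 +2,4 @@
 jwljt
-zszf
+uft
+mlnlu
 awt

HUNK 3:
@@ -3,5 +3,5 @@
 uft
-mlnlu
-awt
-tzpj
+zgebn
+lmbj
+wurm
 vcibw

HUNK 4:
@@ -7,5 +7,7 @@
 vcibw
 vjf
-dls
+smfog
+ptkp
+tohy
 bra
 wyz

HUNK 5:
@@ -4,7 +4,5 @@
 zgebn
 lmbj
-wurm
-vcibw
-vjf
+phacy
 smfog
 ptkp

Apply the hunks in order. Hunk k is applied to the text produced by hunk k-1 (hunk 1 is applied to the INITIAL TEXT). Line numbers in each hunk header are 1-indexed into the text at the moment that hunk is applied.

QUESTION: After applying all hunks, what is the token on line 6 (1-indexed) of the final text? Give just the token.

Hunk 1: at line 3 remove [vrqf,nfxvb,cnaop] add [tzpj,vcibw] -> 11 lines: lzw jwljt zszf awt tzpj vcibw vjf dls bra wyz yjfsy
Hunk 2: at line 2 remove [zszf] add [uft,mlnlu] -> 12 lines: lzw jwljt uft mlnlu awt tzpj vcibw vjf dls bra wyz yjfsy
Hunk 3: at line 3 remove [mlnlu,awt,tzpj] add [zgebn,lmbj,wurm] -> 12 lines: lzw jwljt uft zgebn lmbj wurm vcibw vjf dls bra wyz yjfsy
Hunk 4: at line 7 remove [dls] add [smfog,ptkp,tohy] -> 14 lines: lzw jwljt uft zgebn lmbj wurm vcibw vjf smfog ptkp tohy bra wyz yjfsy
Hunk 5: at line 4 remove [wurm,vcibw,vjf] add [phacy] -> 12 lines: lzw jwljt uft zgebn lmbj phacy smfog ptkp tohy bra wyz yjfsy
Final line 6: phacy

Answer: phacy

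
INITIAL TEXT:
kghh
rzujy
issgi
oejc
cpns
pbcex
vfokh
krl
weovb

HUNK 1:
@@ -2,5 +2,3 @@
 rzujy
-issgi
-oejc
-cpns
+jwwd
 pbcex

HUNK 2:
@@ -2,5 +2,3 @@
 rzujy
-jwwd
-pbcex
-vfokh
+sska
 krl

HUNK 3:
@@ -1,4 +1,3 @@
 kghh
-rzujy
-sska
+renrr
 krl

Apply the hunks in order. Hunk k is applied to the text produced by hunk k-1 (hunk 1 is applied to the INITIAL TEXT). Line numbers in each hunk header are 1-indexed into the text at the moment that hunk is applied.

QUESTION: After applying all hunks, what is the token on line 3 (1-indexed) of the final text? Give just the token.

Answer: krl

Derivation:
Hunk 1: at line 2 remove [issgi,oejc,cpns] add [jwwd] -> 7 lines: kghh rzujy jwwd pbcex vfokh krl weovb
Hunk 2: at line 2 remove [jwwd,pbcex,vfokh] add [sska] -> 5 lines: kghh rzujy sska krl weovb
Hunk 3: at line 1 remove [rzujy,sska] add [renrr] -> 4 lines: kghh renrr krl weovb
Final line 3: krl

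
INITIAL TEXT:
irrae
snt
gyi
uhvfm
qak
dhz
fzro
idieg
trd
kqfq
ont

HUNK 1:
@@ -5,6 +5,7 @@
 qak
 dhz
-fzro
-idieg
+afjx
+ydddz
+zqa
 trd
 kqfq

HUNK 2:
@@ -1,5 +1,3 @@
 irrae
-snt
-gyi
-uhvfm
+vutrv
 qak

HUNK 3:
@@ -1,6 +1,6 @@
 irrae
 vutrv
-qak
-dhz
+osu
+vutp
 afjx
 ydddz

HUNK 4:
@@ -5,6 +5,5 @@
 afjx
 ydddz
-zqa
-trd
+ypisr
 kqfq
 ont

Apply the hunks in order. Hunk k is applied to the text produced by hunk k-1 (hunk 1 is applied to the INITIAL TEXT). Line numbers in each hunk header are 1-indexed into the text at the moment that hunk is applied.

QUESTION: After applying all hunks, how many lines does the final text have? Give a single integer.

Answer: 9

Derivation:
Hunk 1: at line 5 remove [fzro,idieg] add [afjx,ydddz,zqa] -> 12 lines: irrae snt gyi uhvfm qak dhz afjx ydddz zqa trd kqfq ont
Hunk 2: at line 1 remove [snt,gyi,uhvfm] add [vutrv] -> 10 lines: irrae vutrv qak dhz afjx ydddz zqa trd kqfq ont
Hunk 3: at line 1 remove [qak,dhz] add [osu,vutp] -> 10 lines: irrae vutrv osu vutp afjx ydddz zqa trd kqfq ont
Hunk 4: at line 5 remove [zqa,trd] add [ypisr] -> 9 lines: irrae vutrv osu vutp afjx ydddz ypisr kqfq ont
Final line count: 9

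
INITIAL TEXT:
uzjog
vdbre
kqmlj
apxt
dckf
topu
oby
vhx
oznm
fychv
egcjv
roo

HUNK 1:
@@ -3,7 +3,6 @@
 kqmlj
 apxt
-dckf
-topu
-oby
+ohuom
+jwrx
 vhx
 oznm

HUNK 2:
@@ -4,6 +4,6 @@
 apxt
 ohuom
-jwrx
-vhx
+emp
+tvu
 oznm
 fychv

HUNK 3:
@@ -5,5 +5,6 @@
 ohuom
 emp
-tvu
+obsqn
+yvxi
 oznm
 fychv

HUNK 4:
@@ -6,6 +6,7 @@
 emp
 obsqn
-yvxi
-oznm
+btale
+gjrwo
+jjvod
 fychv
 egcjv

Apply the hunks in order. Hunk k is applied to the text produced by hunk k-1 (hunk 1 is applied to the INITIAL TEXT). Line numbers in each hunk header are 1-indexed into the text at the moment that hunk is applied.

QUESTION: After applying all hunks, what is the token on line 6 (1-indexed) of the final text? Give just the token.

Answer: emp

Derivation:
Hunk 1: at line 3 remove [dckf,topu,oby] add [ohuom,jwrx] -> 11 lines: uzjog vdbre kqmlj apxt ohuom jwrx vhx oznm fychv egcjv roo
Hunk 2: at line 4 remove [jwrx,vhx] add [emp,tvu] -> 11 lines: uzjog vdbre kqmlj apxt ohuom emp tvu oznm fychv egcjv roo
Hunk 3: at line 5 remove [tvu] add [obsqn,yvxi] -> 12 lines: uzjog vdbre kqmlj apxt ohuom emp obsqn yvxi oznm fychv egcjv roo
Hunk 4: at line 6 remove [yvxi,oznm] add [btale,gjrwo,jjvod] -> 13 lines: uzjog vdbre kqmlj apxt ohuom emp obsqn btale gjrwo jjvod fychv egcjv roo
Final line 6: emp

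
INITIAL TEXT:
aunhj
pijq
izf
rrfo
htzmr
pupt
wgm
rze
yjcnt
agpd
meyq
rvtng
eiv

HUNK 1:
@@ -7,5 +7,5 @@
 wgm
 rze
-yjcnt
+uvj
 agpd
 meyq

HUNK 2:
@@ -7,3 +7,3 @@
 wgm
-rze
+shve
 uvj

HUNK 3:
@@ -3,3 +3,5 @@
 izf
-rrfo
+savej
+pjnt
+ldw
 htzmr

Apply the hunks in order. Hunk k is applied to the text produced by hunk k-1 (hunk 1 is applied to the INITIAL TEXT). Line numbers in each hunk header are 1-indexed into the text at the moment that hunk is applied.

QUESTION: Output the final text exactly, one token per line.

Answer: aunhj
pijq
izf
savej
pjnt
ldw
htzmr
pupt
wgm
shve
uvj
agpd
meyq
rvtng
eiv

Derivation:
Hunk 1: at line 7 remove [yjcnt] add [uvj] -> 13 lines: aunhj pijq izf rrfo htzmr pupt wgm rze uvj agpd meyq rvtng eiv
Hunk 2: at line 7 remove [rze] add [shve] -> 13 lines: aunhj pijq izf rrfo htzmr pupt wgm shve uvj agpd meyq rvtng eiv
Hunk 3: at line 3 remove [rrfo] add [savej,pjnt,ldw] -> 15 lines: aunhj pijq izf savej pjnt ldw htzmr pupt wgm shve uvj agpd meyq rvtng eiv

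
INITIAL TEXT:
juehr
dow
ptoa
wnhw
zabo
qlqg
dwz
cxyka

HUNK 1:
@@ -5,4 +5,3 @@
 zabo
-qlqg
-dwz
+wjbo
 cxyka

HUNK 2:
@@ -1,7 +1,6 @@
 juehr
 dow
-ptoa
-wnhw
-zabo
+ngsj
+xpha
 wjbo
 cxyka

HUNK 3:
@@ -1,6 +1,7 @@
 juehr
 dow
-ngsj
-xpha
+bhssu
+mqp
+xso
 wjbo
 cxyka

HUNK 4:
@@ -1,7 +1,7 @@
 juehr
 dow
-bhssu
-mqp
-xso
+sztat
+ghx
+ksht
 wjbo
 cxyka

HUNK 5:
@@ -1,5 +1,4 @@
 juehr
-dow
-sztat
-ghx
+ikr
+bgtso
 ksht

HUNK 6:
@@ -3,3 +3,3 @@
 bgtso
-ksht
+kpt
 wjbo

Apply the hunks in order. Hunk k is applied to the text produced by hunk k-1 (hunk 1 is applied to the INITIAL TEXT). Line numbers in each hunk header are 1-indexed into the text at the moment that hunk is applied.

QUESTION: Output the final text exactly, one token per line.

Hunk 1: at line 5 remove [qlqg,dwz] add [wjbo] -> 7 lines: juehr dow ptoa wnhw zabo wjbo cxyka
Hunk 2: at line 1 remove [ptoa,wnhw,zabo] add [ngsj,xpha] -> 6 lines: juehr dow ngsj xpha wjbo cxyka
Hunk 3: at line 1 remove [ngsj,xpha] add [bhssu,mqp,xso] -> 7 lines: juehr dow bhssu mqp xso wjbo cxyka
Hunk 4: at line 1 remove [bhssu,mqp,xso] add [sztat,ghx,ksht] -> 7 lines: juehr dow sztat ghx ksht wjbo cxyka
Hunk 5: at line 1 remove [dow,sztat,ghx] add [ikr,bgtso] -> 6 lines: juehr ikr bgtso ksht wjbo cxyka
Hunk 6: at line 3 remove [ksht] add [kpt] -> 6 lines: juehr ikr bgtso kpt wjbo cxyka

Answer: juehr
ikr
bgtso
kpt
wjbo
cxyka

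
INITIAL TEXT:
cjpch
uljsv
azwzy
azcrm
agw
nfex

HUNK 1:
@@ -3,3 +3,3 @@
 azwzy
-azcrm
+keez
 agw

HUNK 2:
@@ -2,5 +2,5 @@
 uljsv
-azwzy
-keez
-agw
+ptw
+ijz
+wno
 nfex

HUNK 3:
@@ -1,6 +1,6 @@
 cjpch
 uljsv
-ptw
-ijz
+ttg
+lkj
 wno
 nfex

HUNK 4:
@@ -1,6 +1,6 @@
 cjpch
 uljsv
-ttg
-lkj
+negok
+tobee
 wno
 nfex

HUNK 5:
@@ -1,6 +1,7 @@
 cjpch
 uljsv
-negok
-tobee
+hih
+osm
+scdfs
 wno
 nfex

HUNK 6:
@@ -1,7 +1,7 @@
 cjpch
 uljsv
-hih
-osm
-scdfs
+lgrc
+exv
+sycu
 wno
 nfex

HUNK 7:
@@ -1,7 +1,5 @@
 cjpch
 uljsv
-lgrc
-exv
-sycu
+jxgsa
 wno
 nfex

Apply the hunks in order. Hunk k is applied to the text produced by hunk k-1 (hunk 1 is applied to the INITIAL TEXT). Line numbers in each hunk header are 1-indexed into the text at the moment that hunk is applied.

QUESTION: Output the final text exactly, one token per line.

Hunk 1: at line 3 remove [azcrm] add [keez] -> 6 lines: cjpch uljsv azwzy keez agw nfex
Hunk 2: at line 2 remove [azwzy,keez,agw] add [ptw,ijz,wno] -> 6 lines: cjpch uljsv ptw ijz wno nfex
Hunk 3: at line 1 remove [ptw,ijz] add [ttg,lkj] -> 6 lines: cjpch uljsv ttg lkj wno nfex
Hunk 4: at line 1 remove [ttg,lkj] add [negok,tobee] -> 6 lines: cjpch uljsv negok tobee wno nfex
Hunk 5: at line 1 remove [negok,tobee] add [hih,osm,scdfs] -> 7 lines: cjpch uljsv hih osm scdfs wno nfex
Hunk 6: at line 1 remove [hih,osm,scdfs] add [lgrc,exv,sycu] -> 7 lines: cjpch uljsv lgrc exv sycu wno nfex
Hunk 7: at line 1 remove [lgrc,exv,sycu] add [jxgsa] -> 5 lines: cjpch uljsv jxgsa wno nfex

Answer: cjpch
uljsv
jxgsa
wno
nfex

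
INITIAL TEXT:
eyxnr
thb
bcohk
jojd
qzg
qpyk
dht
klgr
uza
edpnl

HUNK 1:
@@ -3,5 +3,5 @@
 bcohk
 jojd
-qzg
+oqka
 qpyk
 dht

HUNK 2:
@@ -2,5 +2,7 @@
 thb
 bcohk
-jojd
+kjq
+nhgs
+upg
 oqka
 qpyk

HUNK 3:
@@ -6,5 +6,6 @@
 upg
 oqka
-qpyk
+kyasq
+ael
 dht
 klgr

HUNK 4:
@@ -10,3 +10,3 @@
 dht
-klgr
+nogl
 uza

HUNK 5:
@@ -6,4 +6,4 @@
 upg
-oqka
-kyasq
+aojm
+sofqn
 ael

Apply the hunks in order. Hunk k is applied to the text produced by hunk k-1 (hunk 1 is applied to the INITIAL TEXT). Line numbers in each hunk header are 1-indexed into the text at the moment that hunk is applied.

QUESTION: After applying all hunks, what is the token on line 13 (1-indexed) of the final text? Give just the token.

Answer: edpnl

Derivation:
Hunk 1: at line 3 remove [qzg] add [oqka] -> 10 lines: eyxnr thb bcohk jojd oqka qpyk dht klgr uza edpnl
Hunk 2: at line 2 remove [jojd] add [kjq,nhgs,upg] -> 12 lines: eyxnr thb bcohk kjq nhgs upg oqka qpyk dht klgr uza edpnl
Hunk 3: at line 6 remove [qpyk] add [kyasq,ael] -> 13 lines: eyxnr thb bcohk kjq nhgs upg oqka kyasq ael dht klgr uza edpnl
Hunk 4: at line 10 remove [klgr] add [nogl] -> 13 lines: eyxnr thb bcohk kjq nhgs upg oqka kyasq ael dht nogl uza edpnl
Hunk 5: at line 6 remove [oqka,kyasq] add [aojm,sofqn] -> 13 lines: eyxnr thb bcohk kjq nhgs upg aojm sofqn ael dht nogl uza edpnl
Final line 13: edpnl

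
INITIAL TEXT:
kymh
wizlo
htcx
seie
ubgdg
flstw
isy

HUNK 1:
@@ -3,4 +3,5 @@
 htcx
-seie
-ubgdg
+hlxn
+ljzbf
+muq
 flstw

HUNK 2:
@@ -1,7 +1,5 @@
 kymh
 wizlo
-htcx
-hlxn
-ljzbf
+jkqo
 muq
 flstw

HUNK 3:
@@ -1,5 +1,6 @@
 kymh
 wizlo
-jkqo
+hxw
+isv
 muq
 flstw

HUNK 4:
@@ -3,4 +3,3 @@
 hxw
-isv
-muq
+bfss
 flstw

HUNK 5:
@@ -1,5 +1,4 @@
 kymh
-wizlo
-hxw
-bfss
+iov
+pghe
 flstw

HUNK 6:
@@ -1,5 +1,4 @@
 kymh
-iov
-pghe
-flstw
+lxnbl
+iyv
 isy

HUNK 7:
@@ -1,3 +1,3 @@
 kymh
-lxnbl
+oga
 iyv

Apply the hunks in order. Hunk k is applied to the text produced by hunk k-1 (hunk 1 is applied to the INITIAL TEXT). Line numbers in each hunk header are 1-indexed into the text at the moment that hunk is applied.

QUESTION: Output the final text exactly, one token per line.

Answer: kymh
oga
iyv
isy

Derivation:
Hunk 1: at line 3 remove [seie,ubgdg] add [hlxn,ljzbf,muq] -> 8 lines: kymh wizlo htcx hlxn ljzbf muq flstw isy
Hunk 2: at line 1 remove [htcx,hlxn,ljzbf] add [jkqo] -> 6 lines: kymh wizlo jkqo muq flstw isy
Hunk 3: at line 1 remove [jkqo] add [hxw,isv] -> 7 lines: kymh wizlo hxw isv muq flstw isy
Hunk 4: at line 3 remove [isv,muq] add [bfss] -> 6 lines: kymh wizlo hxw bfss flstw isy
Hunk 5: at line 1 remove [wizlo,hxw,bfss] add [iov,pghe] -> 5 lines: kymh iov pghe flstw isy
Hunk 6: at line 1 remove [iov,pghe,flstw] add [lxnbl,iyv] -> 4 lines: kymh lxnbl iyv isy
Hunk 7: at line 1 remove [lxnbl] add [oga] -> 4 lines: kymh oga iyv isy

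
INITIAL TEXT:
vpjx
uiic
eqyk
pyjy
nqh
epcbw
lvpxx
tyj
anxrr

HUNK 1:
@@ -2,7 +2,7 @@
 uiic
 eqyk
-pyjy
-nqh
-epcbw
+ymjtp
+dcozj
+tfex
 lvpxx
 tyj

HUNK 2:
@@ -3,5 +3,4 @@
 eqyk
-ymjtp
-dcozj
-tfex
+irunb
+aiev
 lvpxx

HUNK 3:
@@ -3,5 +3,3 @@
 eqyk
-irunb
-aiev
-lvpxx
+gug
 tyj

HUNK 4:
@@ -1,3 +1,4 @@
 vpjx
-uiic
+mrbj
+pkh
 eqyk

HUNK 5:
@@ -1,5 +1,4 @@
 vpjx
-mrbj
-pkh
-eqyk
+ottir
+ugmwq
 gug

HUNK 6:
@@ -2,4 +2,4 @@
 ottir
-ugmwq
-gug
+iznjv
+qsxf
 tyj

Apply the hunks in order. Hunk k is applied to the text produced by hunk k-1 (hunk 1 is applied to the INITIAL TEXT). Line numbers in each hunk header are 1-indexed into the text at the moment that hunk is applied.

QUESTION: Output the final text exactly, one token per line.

Hunk 1: at line 2 remove [pyjy,nqh,epcbw] add [ymjtp,dcozj,tfex] -> 9 lines: vpjx uiic eqyk ymjtp dcozj tfex lvpxx tyj anxrr
Hunk 2: at line 3 remove [ymjtp,dcozj,tfex] add [irunb,aiev] -> 8 lines: vpjx uiic eqyk irunb aiev lvpxx tyj anxrr
Hunk 3: at line 3 remove [irunb,aiev,lvpxx] add [gug] -> 6 lines: vpjx uiic eqyk gug tyj anxrr
Hunk 4: at line 1 remove [uiic] add [mrbj,pkh] -> 7 lines: vpjx mrbj pkh eqyk gug tyj anxrr
Hunk 5: at line 1 remove [mrbj,pkh,eqyk] add [ottir,ugmwq] -> 6 lines: vpjx ottir ugmwq gug tyj anxrr
Hunk 6: at line 2 remove [ugmwq,gug] add [iznjv,qsxf] -> 6 lines: vpjx ottir iznjv qsxf tyj anxrr

Answer: vpjx
ottir
iznjv
qsxf
tyj
anxrr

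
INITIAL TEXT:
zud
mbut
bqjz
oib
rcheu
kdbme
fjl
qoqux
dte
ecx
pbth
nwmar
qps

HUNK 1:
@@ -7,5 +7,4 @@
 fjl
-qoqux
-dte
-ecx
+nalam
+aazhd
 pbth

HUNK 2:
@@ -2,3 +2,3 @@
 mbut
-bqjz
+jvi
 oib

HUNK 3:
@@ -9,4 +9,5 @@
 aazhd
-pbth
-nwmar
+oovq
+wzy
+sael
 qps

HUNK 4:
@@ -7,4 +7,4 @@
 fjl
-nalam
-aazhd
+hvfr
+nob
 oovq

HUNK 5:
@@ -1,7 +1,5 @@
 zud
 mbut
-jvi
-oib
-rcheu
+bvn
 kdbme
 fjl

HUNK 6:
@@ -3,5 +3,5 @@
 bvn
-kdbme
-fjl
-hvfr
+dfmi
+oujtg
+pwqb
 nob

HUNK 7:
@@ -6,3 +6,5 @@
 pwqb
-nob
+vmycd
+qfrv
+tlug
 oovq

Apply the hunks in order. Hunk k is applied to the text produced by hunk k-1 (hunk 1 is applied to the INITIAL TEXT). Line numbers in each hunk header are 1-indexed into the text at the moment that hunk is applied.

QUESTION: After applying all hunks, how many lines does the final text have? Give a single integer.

Answer: 13

Derivation:
Hunk 1: at line 7 remove [qoqux,dte,ecx] add [nalam,aazhd] -> 12 lines: zud mbut bqjz oib rcheu kdbme fjl nalam aazhd pbth nwmar qps
Hunk 2: at line 2 remove [bqjz] add [jvi] -> 12 lines: zud mbut jvi oib rcheu kdbme fjl nalam aazhd pbth nwmar qps
Hunk 3: at line 9 remove [pbth,nwmar] add [oovq,wzy,sael] -> 13 lines: zud mbut jvi oib rcheu kdbme fjl nalam aazhd oovq wzy sael qps
Hunk 4: at line 7 remove [nalam,aazhd] add [hvfr,nob] -> 13 lines: zud mbut jvi oib rcheu kdbme fjl hvfr nob oovq wzy sael qps
Hunk 5: at line 1 remove [jvi,oib,rcheu] add [bvn] -> 11 lines: zud mbut bvn kdbme fjl hvfr nob oovq wzy sael qps
Hunk 6: at line 3 remove [kdbme,fjl,hvfr] add [dfmi,oujtg,pwqb] -> 11 lines: zud mbut bvn dfmi oujtg pwqb nob oovq wzy sael qps
Hunk 7: at line 6 remove [nob] add [vmycd,qfrv,tlug] -> 13 lines: zud mbut bvn dfmi oujtg pwqb vmycd qfrv tlug oovq wzy sael qps
Final line count: 13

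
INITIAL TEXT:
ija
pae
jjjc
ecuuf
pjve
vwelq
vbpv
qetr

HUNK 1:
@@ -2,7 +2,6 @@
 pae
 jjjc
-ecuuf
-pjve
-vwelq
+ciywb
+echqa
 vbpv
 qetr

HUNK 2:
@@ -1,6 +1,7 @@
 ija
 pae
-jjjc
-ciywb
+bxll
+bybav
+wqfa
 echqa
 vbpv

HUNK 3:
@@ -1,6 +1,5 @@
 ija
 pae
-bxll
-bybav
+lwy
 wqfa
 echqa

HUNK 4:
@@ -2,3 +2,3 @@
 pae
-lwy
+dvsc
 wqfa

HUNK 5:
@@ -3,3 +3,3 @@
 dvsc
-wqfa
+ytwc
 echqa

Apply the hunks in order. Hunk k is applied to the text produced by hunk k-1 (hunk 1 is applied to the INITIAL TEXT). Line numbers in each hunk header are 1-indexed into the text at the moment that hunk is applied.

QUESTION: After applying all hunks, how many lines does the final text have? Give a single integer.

Answer: 7

Derivation:
Hunk 1: at line 2 remove [ecuuf,pjve,vwelq] add [ciywb,echqa] -> 7 lines: ija pae jjjc ciywb echqa vbpv qetr
Hunk 2: at line 1 remove [jjjc,ciywb] add [bxll,bybav,wqfa] -> 8 lines: ija pae bxll bybav wqfa echqa vbpv qetr
Hunk 3: at line 1 remove [bxll,bybav] add [lwy] -> 7 lines: ija pae lwy wqfa echqa vbpv qetr
Hunk 4: at line 2 remove [lwy] add [dvsc] -> 7 lines: ija pae dvsc wqfa echqa vbpv qetr
Hunk 5: at line 3 remove [wqfa] add [ytwc] -> 7 lines: ija pae dvsc ytwc echqa vbpv qetr
Final line count: 7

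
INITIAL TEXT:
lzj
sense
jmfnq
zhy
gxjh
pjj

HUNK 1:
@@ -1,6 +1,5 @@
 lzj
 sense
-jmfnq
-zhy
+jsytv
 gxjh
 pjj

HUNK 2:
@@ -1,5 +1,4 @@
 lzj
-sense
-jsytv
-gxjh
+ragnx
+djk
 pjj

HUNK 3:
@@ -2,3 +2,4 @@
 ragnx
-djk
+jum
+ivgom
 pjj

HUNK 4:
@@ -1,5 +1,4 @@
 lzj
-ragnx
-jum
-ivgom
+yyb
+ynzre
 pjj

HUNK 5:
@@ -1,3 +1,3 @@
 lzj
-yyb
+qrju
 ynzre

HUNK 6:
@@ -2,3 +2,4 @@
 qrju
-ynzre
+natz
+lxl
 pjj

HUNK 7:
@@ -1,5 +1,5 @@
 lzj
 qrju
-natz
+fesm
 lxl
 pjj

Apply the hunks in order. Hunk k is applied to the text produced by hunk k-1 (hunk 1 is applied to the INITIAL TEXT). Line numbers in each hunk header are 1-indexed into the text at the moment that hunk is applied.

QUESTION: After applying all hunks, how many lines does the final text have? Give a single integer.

Hunk 1: at line 1 remove [jmfnq,zhy] add [jsytv] -> 5 lines: lzj sense jsytv gxjh pjj
Hunk 2: at line 1 remove [sense,jsytv,gxjh] add [ragnx,djk] -> 4 lines: lzj ragnx djk pjj
Hunk 3: at line 2 remove [djk] add [jum,ivgom] -> 5 lines: lzj ragnx jum ivgom pjj
Hunk 4: at line 1 remove [ragnx,jum,ivgom] add [yyb,ynzre] -> 4 lines: lzj yyb ynzre pjj
Hunk 5: at line 1 remove [yyb] add [qrju] -> 4 lines: lzj qrju ynzre pjj
Hunk 6: at line 2 remove [ynzre] add [natz,lxl] -> 5 lines: lzj qrju natz lxl pjj
Hunk 7: at line 1 remove [natz] add [fesm] -> 5 lines: lzj qrju fesm lxl pjj
Final line count: 5

Answer: 5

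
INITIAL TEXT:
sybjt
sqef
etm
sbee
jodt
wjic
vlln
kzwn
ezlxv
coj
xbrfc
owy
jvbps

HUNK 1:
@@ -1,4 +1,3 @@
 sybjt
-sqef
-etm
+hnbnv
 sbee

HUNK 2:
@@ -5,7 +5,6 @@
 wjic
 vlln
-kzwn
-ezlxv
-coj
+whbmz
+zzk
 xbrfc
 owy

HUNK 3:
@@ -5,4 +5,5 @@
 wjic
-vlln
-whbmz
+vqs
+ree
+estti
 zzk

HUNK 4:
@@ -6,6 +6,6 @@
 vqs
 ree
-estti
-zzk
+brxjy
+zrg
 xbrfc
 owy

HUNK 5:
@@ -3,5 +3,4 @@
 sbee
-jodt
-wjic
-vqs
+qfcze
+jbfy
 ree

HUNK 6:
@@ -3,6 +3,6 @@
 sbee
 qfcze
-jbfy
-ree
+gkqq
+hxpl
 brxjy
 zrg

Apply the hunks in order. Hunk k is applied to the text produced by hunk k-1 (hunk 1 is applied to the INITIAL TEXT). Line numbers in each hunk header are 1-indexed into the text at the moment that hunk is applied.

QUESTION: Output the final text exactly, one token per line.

Answer: sybjt
hnbnv
sbee
qfcze
gkqq
hxpl
brxjy
zrg
xbrfc
owy
jvbps

Derivation:
Hunk 1: at line 1 remove [sqef,etm] add [hnbnv] -> 12 lines: sybjt hnbnv sbee jodt wjic vlln kzwn ezlxv coj xbrfc owy jvbps
Hunk 2: at line 5 remove [kzwn,ezlxv,coj] add [whbmz,zzk] -> 11 lines: sybjt hnbnv sbee jodt wjic vlln whbmz zzk xbrfc owy jvbps
Hunk 3: at line 5 remove [vlln,whbmz] add [vqs,ree,estti] -> 12 lines: sybjt hnbnv sbee jodt wjic vqs ree estti zzk xbrfc owy jvbps
Hunk 4: at line 6 remove [estti,zzk] add [brxjy,zrg] -> 12 lines: sybjt hnbnv sbee jodt wjic vqs ree brxjy zrg xbrfc owy jvbps
Hunk 5: at line 3 remove [jodt,wjic,vqs] add [qfcze,jbfy] -> 11 lines: sybjt hnbnv sbee qfcze jbfy ree brxjy zrg xbrfc owy jvbps
Hunk 6: at line 3 remove [jbfy,ree] add [gkqq,hxpl] -> 11 lines: sybjt hnbnv sbee qfcze gkqq hxpl brxjy zrg xbrfc owy jvbps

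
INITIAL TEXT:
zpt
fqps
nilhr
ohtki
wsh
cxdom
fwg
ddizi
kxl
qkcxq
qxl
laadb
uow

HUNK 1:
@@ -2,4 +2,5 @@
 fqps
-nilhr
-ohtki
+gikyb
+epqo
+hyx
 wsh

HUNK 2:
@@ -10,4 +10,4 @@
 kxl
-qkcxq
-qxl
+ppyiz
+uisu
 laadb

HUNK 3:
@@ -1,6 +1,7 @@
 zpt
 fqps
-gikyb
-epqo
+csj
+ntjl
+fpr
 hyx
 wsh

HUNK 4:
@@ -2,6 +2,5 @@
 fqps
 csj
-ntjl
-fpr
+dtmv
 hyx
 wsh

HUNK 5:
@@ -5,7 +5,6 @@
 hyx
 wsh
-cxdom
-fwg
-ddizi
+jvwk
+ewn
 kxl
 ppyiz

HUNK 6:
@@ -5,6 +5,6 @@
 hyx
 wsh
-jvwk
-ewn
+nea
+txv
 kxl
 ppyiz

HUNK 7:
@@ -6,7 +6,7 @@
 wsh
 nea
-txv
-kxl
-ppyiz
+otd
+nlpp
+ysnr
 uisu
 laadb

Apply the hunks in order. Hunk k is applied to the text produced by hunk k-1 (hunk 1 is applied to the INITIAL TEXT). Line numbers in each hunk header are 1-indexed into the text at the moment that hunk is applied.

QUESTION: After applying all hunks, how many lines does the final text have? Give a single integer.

Answer: 13

Derivation:
Hunk 1: at line 2 remove [nilhr,ohtki] add [gikyb,epqo,hyx] -> 14 lines: zpt fqps gikyb epqo hyx wsh cxdom fwg ddizi kxl qkcxq qxl laadb uow
Hunk 2: at line 10 remove [qkcxq,qxl] add [ppyiz,uisu] -> 14 lines: zpt fqps gikyb epqo hyx wsh cxdom fwg ddizi kxl ppyiz uisu laadb uow
Hunk 3: at line 1 remove [gikyb,epqo] add [csj,ntjl,fpr] -> 15 lines: zpt fqps csj ntjl fpr hyx wsh cxdom fwg ddizi kxl ppyiz uisu laadb uow
Hunk 4: at line 2 remove [ntjl,fpr] add [dtmv] -> 14 lines: zpt fqps csj dtmv hyx wsh cxdom fwg ddizi kxl ppyiz uisu laadb uow
Hunk 5: at line 5 remove [cxdom,fwg,ddizi] add [jvwk,ewn] -> 13 lines: zpt fqps csj dtmv hyx wsh jvwk ewn kxl ppyiz uisu laadb uow
Hunk 6: at line 5 remove [jvwk,ewn] add [nea,txv] -> 13 lines: zpt fqps csj dtmv hyx wsh nea txv kxl ppyiz uisu laadb uow
Hunk 7: at line 6 remove [txv,kxl,ppyiz] add [otd,nlpp,ysnr] -> 13 lines: zpt fqps csj dtmv hyx wsh nea otd nlpp ysnr uisu laadb uow
Final line count: 13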